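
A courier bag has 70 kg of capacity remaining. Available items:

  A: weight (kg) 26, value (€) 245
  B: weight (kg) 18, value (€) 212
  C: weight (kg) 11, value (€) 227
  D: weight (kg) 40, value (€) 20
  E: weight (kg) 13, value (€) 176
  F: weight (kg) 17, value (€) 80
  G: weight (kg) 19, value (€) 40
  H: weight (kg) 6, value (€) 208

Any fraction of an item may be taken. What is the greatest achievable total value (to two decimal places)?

1030.31

Order: H (208/6=34.67) > C (227/11=20.64) > E (176/13=13.54) > B (212/18=11.78) > A (245/26=9.42) > F (80/17=4.71) > G (40/19=2.11) > D (20/40=0.50)
Fill: take H (6 @ 208) → take C (11 @ 227) → take E (13 @ 176) → take B (18 @ 212) → take 22/26 of A → 207.31; 70/70 used.
Total value = 1030.31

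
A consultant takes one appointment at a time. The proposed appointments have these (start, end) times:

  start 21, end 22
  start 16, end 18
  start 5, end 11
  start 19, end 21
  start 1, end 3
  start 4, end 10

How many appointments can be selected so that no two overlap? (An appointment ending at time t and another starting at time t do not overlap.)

Greedy by earliest finish: after sorting by end time, pick each interval compatible with the last pick.
Sorted by end: (1,3)  (4,10)  (5,11)  (16,18)  (19,21)  (21,22)
take (1,3); take (4,10); skip (5,11); take (16,18); take (19,21); take (21,22).
Selected 5 appointments.

5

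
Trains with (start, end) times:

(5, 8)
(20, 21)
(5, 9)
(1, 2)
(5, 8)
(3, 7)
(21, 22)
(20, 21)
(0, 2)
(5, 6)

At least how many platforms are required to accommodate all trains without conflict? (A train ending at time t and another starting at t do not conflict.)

Count concurrent intervals with a sweep; the peak is the room count.
starts: [0, 1, 3, 5, 5, 5, 5, 20, 20, 21]
ends:   [2, 2, 6, 7, 8, 8, 9, 21, 21, 22]
s0→1 s1→2 e2→1 e2→0 s3→1 s5→2 s5→3 s5→4 s5→5  — peak 5.

5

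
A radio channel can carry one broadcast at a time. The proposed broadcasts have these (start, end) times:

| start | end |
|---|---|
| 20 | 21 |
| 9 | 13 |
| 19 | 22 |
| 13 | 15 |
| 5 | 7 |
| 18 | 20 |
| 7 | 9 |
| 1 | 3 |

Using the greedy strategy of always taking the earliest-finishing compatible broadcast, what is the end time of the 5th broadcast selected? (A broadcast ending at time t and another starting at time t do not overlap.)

15

Sort by end time and greedily take each interval whose start is ≥ the last chosen end.
Sorted by end: (1,3)  (5,7)  (7,9)  (9,13)  (13,15)  (18,20)  (20,21)  (19,22)
take (1,3); take (5,7); take (7,9); take (9,13); take (13,15); take (18,20); take (20,21).
Selected: (1,3) (5,7) (7,9) (9,13) (13,15) (18,20) (20,21)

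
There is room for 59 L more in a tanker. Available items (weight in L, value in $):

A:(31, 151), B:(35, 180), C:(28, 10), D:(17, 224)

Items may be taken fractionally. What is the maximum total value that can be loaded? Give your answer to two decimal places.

438.10

Ratios (sorted): D 13.18, B 5.14, A 4.87, C 0.36
take D (17 @ 224); take B (35 @ 180); take 7/31 of A → 34.10. Capacity used 59/59.
Total value = 438.10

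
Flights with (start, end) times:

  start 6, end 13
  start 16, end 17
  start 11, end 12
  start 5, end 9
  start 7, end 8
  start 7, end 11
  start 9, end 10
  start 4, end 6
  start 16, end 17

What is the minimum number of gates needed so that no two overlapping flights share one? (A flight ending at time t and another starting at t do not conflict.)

Count concurrent intervals with a sweep; the peak is the room count.
starts: [4, 5, 6, 7, 7, 9, 11, 16, 16]
ends:   [6, 8, 9, 10, 11, 12, 13, 17, 17]
s4→1 s5→2 e6→1 s6→2 s7→3 s7→4  — peak 4.

4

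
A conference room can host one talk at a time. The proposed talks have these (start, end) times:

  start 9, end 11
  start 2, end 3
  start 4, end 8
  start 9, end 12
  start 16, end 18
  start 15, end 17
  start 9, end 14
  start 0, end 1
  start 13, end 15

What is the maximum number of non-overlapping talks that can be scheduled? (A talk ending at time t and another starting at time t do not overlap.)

6

Order by finish time; keep every interval that doesn't clash with the previous kept one.
Sorted by end: (0,1)  (2,3)  (4,8)  (9,11)  (9,12)  (9,14)  (13,15)  (15,17)  (16,18)
take (0,1); take (2,3); take (4,8); take (9,11); skip (9,14); take (13,15); take (15,17); skip (16,18).
Selected 6 talks.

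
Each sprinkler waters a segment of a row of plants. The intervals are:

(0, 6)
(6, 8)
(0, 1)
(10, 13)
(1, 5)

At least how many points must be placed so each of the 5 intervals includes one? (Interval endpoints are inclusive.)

Sort by right endpoint; whenever an interval is uncovered, place a point at its right end.
By right end: [0,1]  [1,5]  [0,6]  [6,8]  [10,13]
[0,1] uncovered → point at 1; [6,8] uncovered → point at 8; [10,13] uncovered → point at 13.
Points: 1, 8, 13 (3 total).

3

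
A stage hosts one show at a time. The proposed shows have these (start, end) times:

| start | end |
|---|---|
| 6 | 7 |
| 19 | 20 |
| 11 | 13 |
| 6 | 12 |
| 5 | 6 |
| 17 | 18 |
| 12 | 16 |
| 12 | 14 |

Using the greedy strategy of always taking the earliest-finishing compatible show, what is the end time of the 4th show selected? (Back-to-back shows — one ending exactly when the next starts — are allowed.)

Order by finish time; keep every interval that doesn't clash with the previous kept one.
Sorted by end: (5,6)  (6,7)  (6,12)  (11,13)  (12,14)  (12,16)  (17,18)  (19,20)
take (5,6); take (6,7); take (11,13); take (17,18); take (19,20).
Selected: (5,6) (6,7) (11,13) (17,18) (19,20)

18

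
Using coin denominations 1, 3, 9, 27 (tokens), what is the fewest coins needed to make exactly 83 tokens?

5

83 − 3×27→2 − 2×1→0
Total coins = 3 + 2 = 5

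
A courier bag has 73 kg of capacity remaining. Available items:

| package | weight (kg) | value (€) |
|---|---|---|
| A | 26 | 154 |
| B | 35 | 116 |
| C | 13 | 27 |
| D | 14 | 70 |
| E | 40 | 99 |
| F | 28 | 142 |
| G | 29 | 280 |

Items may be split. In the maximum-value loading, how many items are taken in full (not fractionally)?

Greedy by value/weight ratio, highest first.
Ratios (sorted): G 9.66, A 5.92, F 5.07, D 5.00, B 3.31, E 2.48, C 2.08
take G (29 @ 280); take A (26 @ 154); take 18/28 of F → 91.29. Capacity used 73/73.
2 item(s) taken whole; one partial (take 18/28 of F).

2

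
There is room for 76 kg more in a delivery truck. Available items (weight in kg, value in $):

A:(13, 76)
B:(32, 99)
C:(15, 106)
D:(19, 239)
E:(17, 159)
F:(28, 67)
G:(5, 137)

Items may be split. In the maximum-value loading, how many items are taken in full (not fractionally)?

5

Order: G (137/5=27.40) > D (239/19=12.58) > E (159/17=9.35) > C (106/15=7.07) > A (76/13=5.85) > B (99/32=3.09) > F (67/28=2.39)
Fill: take G (5 @ 137) → take D (19 @ 239) → take E (17 @ 159) → take C (15 @ 106) → take A (13 @ 76) → take 7/32 of B → 21.66; 76/76 used.
5 item(s) taken whole; one partial (take 7/32 of B).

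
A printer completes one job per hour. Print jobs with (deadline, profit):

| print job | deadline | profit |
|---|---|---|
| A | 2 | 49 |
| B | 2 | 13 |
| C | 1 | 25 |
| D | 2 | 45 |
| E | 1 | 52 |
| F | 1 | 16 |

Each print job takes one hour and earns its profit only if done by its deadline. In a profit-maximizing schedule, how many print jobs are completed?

2

By profit: E(d1,52), A(d2,49), D(d2,45), C(d1,25), F(d1,16), B(d2,13)
E→slot 1; A→slot 2; D skipped; C skipped; F skipped; B skipped.
2 of 6 scheduled.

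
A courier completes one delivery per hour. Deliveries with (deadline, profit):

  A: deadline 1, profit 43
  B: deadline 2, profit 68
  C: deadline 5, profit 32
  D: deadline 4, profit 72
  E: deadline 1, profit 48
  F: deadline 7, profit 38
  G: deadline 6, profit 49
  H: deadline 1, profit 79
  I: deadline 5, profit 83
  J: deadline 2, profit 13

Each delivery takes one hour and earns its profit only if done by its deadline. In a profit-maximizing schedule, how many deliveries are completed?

7

Profit order: I=83 H=79 D=72 B=68 G=49 E=48 A=43 F=38 C=32 J=13
Assign: I→slot 5, H→slot 1, D→slot 4, B→slot 2, G→slot 6, E skipped, A skipped, F→slot 7, C→slot 3, J skipped.
Slots: [1:H] [2:B] [3:C] [4:D] [5:I] [6:G] [7:F]
7 of 10 scheduled.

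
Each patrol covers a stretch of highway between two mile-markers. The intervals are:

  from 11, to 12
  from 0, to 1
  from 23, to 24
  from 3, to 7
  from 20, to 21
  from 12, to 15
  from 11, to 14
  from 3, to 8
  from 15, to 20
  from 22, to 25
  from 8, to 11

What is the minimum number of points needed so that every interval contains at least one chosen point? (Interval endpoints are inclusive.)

Sorted: [0,1] [3,7] [3,8] [8,11] [11,12] [11,14] [12,15] [15,20] [20,21] [23,24] [22,25]
{[0,1]} hit by 1; {[3,7],[3,8]} hit by 7; {[8,11],[11,12],[11,14]} hit by 11; {[12,15],[15,20]} hit by 15; {[20,21]} hit by 21; {[23,24],[22,25]} hit by 24.
Points: 1, 7, 11, 15, 21, 24 (6 total).

6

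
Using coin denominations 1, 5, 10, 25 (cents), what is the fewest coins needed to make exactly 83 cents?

83 − 3×25→8 − 1×5→3 − 3×1→0
Total coins = 3 + 1 + 3 = 7

7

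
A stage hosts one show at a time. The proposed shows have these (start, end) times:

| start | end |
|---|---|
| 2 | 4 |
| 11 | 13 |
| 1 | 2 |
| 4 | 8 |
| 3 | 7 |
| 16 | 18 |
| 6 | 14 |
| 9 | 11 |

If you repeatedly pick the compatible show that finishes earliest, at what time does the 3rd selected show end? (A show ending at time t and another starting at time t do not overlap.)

Greedy by earliest finish: after sorting by end time, pick each interval compatible with the last pick.
By end time: (1,2), (2,4), (3,7), (4,8), (9,11), (11,13), (6,14), (16,18).
Pick (1,2); next start ≥ 2 → (2,4); next start ≥ 4 → (4,8); next start ≥ 8 → (9,11); next start ≥ 11 → (11,13); next start ≥ 13 → (16,18).
Selected: (1,2) (2,4) (4,8) (9,11) (11,13) (16,18)

8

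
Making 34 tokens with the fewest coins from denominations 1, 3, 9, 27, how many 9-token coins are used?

Greedy: take as many of the largest coin as possible, then repeat with the remainder.
34 − 1×27→7 − 2×3→1 − 1×1→0
Count of 9: 0

0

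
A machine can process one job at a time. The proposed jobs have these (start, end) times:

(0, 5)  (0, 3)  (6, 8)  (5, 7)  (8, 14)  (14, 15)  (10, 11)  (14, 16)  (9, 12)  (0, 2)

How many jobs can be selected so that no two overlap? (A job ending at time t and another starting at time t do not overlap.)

4

Sorted by end: (0,2)  (0,3)  (0,5)  (5,7)  (6,8)  (10,11)  (9,12)  (8,14)  (14,15)  (14,16)
take (0,2); take (5,7); take (10,11); take (14,15); skip (14,16).
Selected 4 jobs.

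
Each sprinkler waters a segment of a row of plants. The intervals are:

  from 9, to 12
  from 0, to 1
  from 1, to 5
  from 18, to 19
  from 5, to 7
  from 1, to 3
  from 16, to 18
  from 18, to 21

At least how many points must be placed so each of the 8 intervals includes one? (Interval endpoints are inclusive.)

4

By right end: [0,1]  [1,3]  [1,5]  [5,7]  [9,12]  [16,18]  [18,19]  [18,21]
[0,1] uncovered → point at 1; [5,7] uncovered → point at 7; [9,12] uncovered → point at 12; [16,18] uncovered → point at 18.
Points: 1, 7, 12, 18 (4 total).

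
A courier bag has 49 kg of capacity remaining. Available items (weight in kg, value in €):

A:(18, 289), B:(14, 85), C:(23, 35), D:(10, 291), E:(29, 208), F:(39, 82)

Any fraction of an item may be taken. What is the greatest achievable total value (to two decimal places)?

Sort by value per unit weight and fill in that order.
Ratios (sorted): D 29.10, A 16.06, E 7.17, B 6.07, F 2.10, C 1.52
take D (10 @ 291); take A (18 @ 289); take 21/29 of E → 150.62. Capacity used 49/49.
Total value = 730.62

730.62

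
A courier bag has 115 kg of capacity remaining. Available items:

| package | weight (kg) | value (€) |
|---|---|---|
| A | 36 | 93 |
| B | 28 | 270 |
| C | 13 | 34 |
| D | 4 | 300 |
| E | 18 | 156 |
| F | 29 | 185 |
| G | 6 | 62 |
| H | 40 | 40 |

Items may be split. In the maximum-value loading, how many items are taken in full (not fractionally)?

6

Sort by value per unit weight and fill in that order.
Ratios (sorted): D 75.00, G 10.33, B 9.64, E 8.67, F 6.38, C 2.62, A 2.58, H 1.00
take D (4 @ 300); take G (6 @ 62); take B (28 @ 270); take E (18 @ 156); take F (29 @ 185); take C (13 @ 34); take 17/36 of A → 43.92. Capacity used 115/115.
6 item(s) taken whole; one partial (take 17/36 of A).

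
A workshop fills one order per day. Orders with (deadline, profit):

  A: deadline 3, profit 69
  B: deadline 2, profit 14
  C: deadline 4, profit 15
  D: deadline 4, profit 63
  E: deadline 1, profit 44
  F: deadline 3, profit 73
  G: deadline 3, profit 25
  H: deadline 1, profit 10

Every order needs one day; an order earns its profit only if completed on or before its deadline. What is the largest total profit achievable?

Profit order: F=73 A=69 D=63 E=44 G=25 C=15 B=14 H=10
Assign: F→slot 3, A→slot 2, D→slot 4, E→slot 1, G skipped, C skipped, B skipped, H skipped.
Slots: [1:E] [2:A] [3:F] [4:D]
Profit = 44 + 69 + 73 + 63 = 249

249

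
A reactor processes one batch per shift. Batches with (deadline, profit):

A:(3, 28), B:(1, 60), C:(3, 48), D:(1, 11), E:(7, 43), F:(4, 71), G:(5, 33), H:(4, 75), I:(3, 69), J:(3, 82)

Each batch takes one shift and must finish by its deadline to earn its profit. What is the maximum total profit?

By profit: J(d3,82), H(d4,75), F(d4,71), I(d3,69), B(d1,60), C(d3,48), E(d7,43), G(d5,33), A(d3,28), D(d1,11)
J→slot 3; H→slot 4; F→slot 2; I→slot 1; B skipped; C skipped; E→slot 7; G→slot 5; A skipped; D skipped.
Profit = 69 + 71 + 82 + 75 + 33 + 43 = 373

373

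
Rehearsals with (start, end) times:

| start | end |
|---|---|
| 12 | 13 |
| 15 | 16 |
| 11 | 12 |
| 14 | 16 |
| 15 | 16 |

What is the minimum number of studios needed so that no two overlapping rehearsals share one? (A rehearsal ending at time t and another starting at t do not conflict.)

3

Count concurrent intervals with a sweep; the peak is the room count.
Events (time:±→running): 11:+→1 12:-→0 12:+→1 13:-→0 14:+→1 15:+→2 15:+→3 … peak 3.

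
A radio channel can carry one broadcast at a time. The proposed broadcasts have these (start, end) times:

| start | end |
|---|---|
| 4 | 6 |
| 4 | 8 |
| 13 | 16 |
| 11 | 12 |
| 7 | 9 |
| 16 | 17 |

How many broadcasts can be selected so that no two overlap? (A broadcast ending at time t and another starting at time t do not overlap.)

5

Sort by end time and greedily take each interval whose start is ≥ the last chosen end.
By end time: (4,6), (4,8), (7,9), (11,12), (13,16), (16,17).
Pick (4,6); next start ≥ 6 → (7,9); next start ≥ 9 → (11,12); next start ≥ 12 → (13,16); next start ≥ 16 → (16,17).
Selected 5 broadcasts.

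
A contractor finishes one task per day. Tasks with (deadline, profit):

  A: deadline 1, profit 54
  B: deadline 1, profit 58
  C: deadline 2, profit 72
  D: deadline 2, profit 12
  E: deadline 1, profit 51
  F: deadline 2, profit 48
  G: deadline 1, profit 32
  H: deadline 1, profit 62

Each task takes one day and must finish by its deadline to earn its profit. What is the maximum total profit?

134

Take jobs in profit order; each goes to the latest open slot no later than its deadline.
By profit: C(d2,72), H(d1,62), B(d1,58), A(d1,54), E(d1,51), F(d2,48), G(d1,32), D(d2,12)
C→slot 2; H→slot 1; B skipped; A skipped; E skipped; F skipped; G skipped; D skipped.
Profit = 62 + 72 = 134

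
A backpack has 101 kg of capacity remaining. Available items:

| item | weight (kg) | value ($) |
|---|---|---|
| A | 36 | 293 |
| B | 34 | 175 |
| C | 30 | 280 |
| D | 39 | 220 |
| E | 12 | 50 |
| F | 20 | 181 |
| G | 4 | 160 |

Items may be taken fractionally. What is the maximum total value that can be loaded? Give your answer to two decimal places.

976.05

Sort by value per unit weight and fill in that order.
Ratios (sorted): G 40.00, C 9.33, F 9.05, A 8.14, D 5.64, B 5.15, E 4.17
take G (4 @ 160); take C (30 @ 280); take F (20 @ 181); take A (36 @ 293); take 11/39 of D → 62.05. Capacity used 101/101.
Total value = 976.05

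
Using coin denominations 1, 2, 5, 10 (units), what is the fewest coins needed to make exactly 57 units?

Greedy: take as many of the largest coin as possible, then repeat with the remainder.
57 = 5×10 + 1×5 + 1×2
Total coins = 5 + 1 + 1 = 7

7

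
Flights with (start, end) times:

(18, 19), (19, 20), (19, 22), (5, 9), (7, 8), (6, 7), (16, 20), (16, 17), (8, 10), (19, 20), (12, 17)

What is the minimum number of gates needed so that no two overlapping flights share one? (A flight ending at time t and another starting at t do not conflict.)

4

starts: [5, 6, 7, 8, 12, 16, 16, 18, 19, 19, 19]
ends:   [7, 8, 9, 10, 17, 17, 19, 20, 20, 20, 22]
s5→1 s6→2 e7→1 s7→2 e8→1 s8→2 e9→1 e10→0 s12→1 s16→2 s16→3 e17→2 e17→1 s18→2 e19→1 s19→2 s19→3 s19→4  — peak 4.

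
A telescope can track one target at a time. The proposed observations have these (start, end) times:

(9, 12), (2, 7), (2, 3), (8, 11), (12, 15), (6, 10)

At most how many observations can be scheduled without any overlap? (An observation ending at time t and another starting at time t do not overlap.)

3

By end time: (2,3), (2,7), (6,10), (8,11), (9,12), (12,15).
Pick (2,3); next start ≥ 3 → (6,10); next start ≥ 10 → (12,15).
Selected 3 observations.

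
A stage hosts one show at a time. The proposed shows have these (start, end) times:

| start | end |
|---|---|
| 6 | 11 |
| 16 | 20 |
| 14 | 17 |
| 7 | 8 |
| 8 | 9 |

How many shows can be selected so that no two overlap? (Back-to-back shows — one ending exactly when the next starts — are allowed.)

3

By end time: (7,8), (8,9), (6,11), (14,17), (16,20).
Pick (7,8); next start ≥ 8 → (8,9); next start ≥ 9 → (14,17).
Selected 3 shows.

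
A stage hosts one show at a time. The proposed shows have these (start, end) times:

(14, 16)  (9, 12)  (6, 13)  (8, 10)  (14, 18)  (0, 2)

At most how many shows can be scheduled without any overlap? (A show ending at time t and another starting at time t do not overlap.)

3

Order by finish time; keep every interval that doesn't clash with the previous kept one.
Sorted by end: (0,2)  (8,10)  (9,12)  (6,13)  (14,16)  (14,18)
take (0,2); take (8,10); take (14,16).
Selected 3 shows.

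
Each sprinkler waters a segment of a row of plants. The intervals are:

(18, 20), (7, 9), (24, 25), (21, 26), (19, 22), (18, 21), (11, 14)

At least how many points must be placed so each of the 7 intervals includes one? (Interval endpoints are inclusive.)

4

Sorted: [7,9] [11,14] [18,20] [18,21] [19,22] [24,25] [21,26]
{[7,9]} hit by 9; {[11,14]} hit by 14; {[18,20],[18,21],[19,22]} hit by 20; {[24,25],[21,26]} hit by 25.
Points: 9, 14, 20, 25 (4 total).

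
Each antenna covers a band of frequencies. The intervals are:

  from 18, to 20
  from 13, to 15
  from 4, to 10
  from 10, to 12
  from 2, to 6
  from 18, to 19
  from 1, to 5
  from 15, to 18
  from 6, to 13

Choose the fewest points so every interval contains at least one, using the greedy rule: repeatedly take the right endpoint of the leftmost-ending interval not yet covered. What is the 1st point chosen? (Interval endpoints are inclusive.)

Process intervals by earliest right end; each time one isn't hit yet, stab at its right endpoint.
Sorted: [1,5] [2,6] [4,10] [10,12] [6,13] [13,15] [15,18] [18,19] [18,20]
{[1,5],[2,6],[4,10]} hit by 5; {[10,12],[6,13]} hit by 12; {[13,15],[15,18]} hit by 15; {[18,19],[18,20]} hit by 19.
Points: 5, 12, 15, 19 (4 total).

5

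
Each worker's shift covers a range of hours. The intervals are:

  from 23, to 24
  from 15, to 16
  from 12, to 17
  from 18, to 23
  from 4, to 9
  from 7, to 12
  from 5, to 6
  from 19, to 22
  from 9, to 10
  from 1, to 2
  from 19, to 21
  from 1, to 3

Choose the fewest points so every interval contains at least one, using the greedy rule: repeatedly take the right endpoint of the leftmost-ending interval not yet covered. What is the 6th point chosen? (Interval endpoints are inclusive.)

Sort by right endpoint; whenever an interval is uncovered, place a point at its right end.
Sorted: [1,2] [1,3] [5,6] [4,9] [9,10] [7,12] [15,16] [12,17] [19,21] [19,22] [18,23] [23,24]
{[1,2],[1,3]} hit by 2; {[5,6],[4,9]} hit by 6; {[9,10],[7,12]} hit by 10; {[15,16],[12,17]} hit by 16; {[19,21],[19,22],[18,23]} hit by 21; {[23,24]} hit by 24.
Points: 2, 6, 10, 16, 21, 24 (6 total).

24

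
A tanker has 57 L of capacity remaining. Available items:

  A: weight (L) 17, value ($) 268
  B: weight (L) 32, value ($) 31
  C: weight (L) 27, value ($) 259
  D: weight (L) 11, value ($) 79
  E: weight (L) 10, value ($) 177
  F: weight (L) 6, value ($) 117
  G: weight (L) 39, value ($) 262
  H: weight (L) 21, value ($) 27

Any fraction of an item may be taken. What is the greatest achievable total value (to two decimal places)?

792.22

Sort by value per unit weight and fill in that order.
Order: F (117/6=19.50) > E (177/10=17.70) > A (268/17=15.76) > C (259/27=9.59) > D (79/11=7.18) > G (262/39=6.72) > H (27/21=1.29) > B (31/32=0.97)
Fill: take F (6 @ 117) → take E (10 @ 177) → take A (17 @ 268) → take 24/27 of C → 230.22; 57/57 used.
Total value = 792.22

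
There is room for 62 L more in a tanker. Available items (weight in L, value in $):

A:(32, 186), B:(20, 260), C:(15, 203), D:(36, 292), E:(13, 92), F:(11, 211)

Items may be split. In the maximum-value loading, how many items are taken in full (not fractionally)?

Sort by value per unit weight and fill in that order.
Order: F (211/11=19.18) > C (203/15=13.53) > B (260/20=13.00) > D (292/36=8.11) > E (92/13=7.08) > A (186/32=5.81)
Fill: take F (11 @ 211) → take C (15 @ 203) → take B (20 @ 260) → take 16/36 of D → 129.78; 62/62 used.
3 item(s) taken whole; one partial (take 16/36 of D).

3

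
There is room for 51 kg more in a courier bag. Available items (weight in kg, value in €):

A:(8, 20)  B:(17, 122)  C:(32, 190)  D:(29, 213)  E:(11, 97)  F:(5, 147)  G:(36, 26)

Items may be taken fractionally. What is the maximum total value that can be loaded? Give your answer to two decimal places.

500.06

Ratios (sorted): F 29.40, E 8.82, D 7.34, B 7.18, C 5.94, A 2.50, G 0.72
take F (5 @ 147); take E (11 @ 97); take D (29 @ 213); take 6/17 of B → 43.06. Capacity used 51/51.
Total value = 500.06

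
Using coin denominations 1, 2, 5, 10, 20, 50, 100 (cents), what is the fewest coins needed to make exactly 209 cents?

209 = 2×100 + 1×5 + 2×2
Total coins = 2 + 1 + 2 = 5

5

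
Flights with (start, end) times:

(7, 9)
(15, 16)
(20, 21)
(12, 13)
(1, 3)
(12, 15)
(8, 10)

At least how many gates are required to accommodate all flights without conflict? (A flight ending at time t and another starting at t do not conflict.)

The answer is the maximum number of intervals overlapping at any instant.
Events (time:±→running): 1:+→1 3:-→0 7:+→1 8:+→2 … peak 2.

2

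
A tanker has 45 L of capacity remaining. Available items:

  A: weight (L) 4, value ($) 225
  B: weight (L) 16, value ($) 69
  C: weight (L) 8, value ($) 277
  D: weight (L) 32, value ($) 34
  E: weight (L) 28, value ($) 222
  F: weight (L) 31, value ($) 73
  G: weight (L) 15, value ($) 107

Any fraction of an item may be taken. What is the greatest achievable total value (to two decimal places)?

Ratios (sorted): A 56.25, C 34.62, E 7.93, G 7.13, B 4.31, F 2.35, D 1.06
take A (4 @ 225); take C (8 @ 277); take E (28 @ 222); take 5/15 of G → 35.67. Capacity used 45/45.
Total value = 759.67

759.67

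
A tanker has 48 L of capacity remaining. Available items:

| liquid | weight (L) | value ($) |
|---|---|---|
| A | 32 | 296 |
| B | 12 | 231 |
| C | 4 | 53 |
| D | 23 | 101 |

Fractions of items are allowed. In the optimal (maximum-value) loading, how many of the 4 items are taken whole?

Sort by value per unit weight and fill in that order.
Ratios (sorted): B 19.25, C 13.25, A 9.25, D 4.39
take B (12 @ 231); take C (4 @ 53); take A (32 @ 296). Capacity used 48/48.
3 item(s) taken whole.

3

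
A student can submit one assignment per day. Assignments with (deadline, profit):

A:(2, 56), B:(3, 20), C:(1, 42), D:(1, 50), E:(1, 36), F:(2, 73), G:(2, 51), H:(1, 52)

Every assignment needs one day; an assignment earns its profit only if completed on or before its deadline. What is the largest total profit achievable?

149

Profit order: F=73 A=56 H=52 G=51 D=50 C=42 E=36 B=20
Assign: F→slot 2, A→slot 1, H skipped, G skipped, D skipped, C skipped, E skipped, B→slot 3.
Slots: [1:A] [2:F] [3:B]
Profit = 56 + 73 + 20 = 149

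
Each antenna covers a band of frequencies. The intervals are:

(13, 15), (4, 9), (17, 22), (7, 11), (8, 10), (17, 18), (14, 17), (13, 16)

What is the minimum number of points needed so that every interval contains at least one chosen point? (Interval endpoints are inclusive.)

Sort by right endpoint; whenever an interval is uncovered, place a point at its right end.
Sorted: [4,9] [8,10] [7,11] [13,15] [13,16] [14,17] [17,18] [17,22]
{[4,9],[8,10],[7,11]} hit by 9; {[13,15],[13,16],[14,17]} hit by 15; {[17,18],[17,22]} hit by 18.
Points: 9, 15, 18 (3 total).

3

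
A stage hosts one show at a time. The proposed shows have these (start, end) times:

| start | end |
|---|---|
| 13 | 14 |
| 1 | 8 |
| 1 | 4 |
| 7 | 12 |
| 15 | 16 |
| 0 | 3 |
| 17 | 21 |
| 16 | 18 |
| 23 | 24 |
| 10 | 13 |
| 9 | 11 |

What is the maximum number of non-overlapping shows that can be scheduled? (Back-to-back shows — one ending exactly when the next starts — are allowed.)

Sort by end time and greedily take each interval whose start is ≥ the last chosen end.
Sorted by end: (0,3)  (1,4)  (1,8)  (9,11)  (7,12)  (10,13)  (13,14)  (15,16)  (16,18)  (17,21)  (23,24)
take (0,3); take (9,11); take (13,14); take (15,16); take (16,18); take (23,24).
Selected 6 shows.

6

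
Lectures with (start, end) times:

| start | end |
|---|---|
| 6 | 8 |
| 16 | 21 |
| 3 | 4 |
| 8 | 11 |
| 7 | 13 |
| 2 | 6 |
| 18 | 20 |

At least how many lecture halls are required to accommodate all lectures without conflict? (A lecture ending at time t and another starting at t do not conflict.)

Events (time:±→running): 2:+→1 3:+→2 … peak 2.

2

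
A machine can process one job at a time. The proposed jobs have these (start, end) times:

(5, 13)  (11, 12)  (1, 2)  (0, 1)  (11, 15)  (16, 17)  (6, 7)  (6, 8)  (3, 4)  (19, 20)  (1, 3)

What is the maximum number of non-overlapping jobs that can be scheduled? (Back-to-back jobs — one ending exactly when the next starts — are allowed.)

Greedy by earliest finish: after sorting by end time, pick each interval compatible with the last pick.
By end time: (0,1), (1,2), (1,3), (3,4), (6,7), (6,8), (11,12), (5,13), (11,15), (16,17), (19,20).
Pick (0,1); next start ≥ 1 → (1,2); next start ≥ 2 → (3,4); next start ≥ 4 → (6,7); next start ≥ 7 → (11,12); next start ≥ 12 → (16,17); next start ≥ 17 → (19,20).
Selected 7 jobs.

7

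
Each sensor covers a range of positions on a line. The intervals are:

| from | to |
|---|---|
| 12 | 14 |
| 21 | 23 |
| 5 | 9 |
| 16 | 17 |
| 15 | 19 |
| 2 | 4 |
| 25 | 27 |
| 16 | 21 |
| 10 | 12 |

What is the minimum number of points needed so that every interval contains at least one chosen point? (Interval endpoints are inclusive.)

6

Process intervals by earliest right end; each time one isn't hit yet, stab at its right endpoint.
By right end: [2,4]  [5,9]  [10,12]  [12,14]  [16,17]  [15,19]  [16,21]  [21,23]  [25,27]
[2,4] uncovered → point at 4; [5,9] uncovered → point at 9; [10,12] uncovered → point at 12; [16,17] uncovered → point at 17; [21,23] uncovered → point at 23; [25,27] uncovered → point at 27.
Points: 4, 9, 12, 17, 23, 27 (6 total).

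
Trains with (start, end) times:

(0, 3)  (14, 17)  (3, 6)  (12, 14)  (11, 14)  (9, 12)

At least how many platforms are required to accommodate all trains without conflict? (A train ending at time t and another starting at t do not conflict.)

Events (time:±→running): 0:+→1 3:-→0 3:+→1 6:-→0 9:+→1 11:+→2 … peak 2.

2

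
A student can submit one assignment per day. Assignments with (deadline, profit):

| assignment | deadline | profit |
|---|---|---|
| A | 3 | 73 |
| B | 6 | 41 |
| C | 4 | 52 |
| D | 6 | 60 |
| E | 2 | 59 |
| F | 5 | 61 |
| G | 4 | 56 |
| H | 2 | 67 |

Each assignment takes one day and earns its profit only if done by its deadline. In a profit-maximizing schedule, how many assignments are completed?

6

Take jobs in profit order; each goes to the latest open slot no later than its deadline.
Profit order: A=73 H=67 F=61 D=60 E=59 G=56 C=52 B=41
Assign: A→slot 3, H→slot 2, F→slot 5, D→slot 6, E→slot 1, G→slot 4, C skipped, B skipped.
Slots: [1:E] [2:H] [3:A] [4:G] [5:F] [6:D]
6 of 8 scheduled.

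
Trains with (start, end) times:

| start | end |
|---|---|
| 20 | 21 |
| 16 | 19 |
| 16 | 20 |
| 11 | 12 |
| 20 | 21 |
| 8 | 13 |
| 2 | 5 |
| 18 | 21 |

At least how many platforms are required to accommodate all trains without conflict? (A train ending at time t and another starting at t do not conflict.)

3

starts: [2, 8, 11, 16, 16, 18, 20, 20]
ends:   [5, 12, 13, 19, 20, 21, 21, 21]
s2→1 e5→0 s8→1 s11→2 e12→1 e13→0 s16→1 s16→2 s18→3  — peak 3.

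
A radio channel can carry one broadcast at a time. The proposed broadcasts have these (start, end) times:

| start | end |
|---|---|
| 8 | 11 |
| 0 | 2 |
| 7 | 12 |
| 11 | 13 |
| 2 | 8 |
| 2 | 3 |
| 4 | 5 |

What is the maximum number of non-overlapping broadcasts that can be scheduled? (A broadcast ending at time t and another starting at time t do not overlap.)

5

Greedy by earliest finish: after sorting by end time, pick each interval compatible with the last pick.
Sorted by end: (0,2)  (2,3)  (4,5)  (2,8)  (8,11)  (7,12)  (11,13)
take (0,2); take (2,3); take (4,5); take (8,11); take (11,13).
Selected 5 broadcasts.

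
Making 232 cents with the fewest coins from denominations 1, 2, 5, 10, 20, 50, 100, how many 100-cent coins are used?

2

232 = 2×100 + 1×20 + 1×10 + 1×2
Count of 100: 2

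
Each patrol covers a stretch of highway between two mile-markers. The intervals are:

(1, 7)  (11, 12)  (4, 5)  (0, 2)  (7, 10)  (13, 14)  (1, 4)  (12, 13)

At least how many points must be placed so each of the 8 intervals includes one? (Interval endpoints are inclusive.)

Sort by right endpoint; whenever an interval is uncovered, place a point at its right end.
By right end: [0,2]  [1,4]  [4,5]  [1,7]  [7,10]  [11,12]  [12,13]  [13,14]
[0,2] uncovered → point at 2; [4,5] uncovered → point at 5; [7,10] uncovered → point at 10; [11,12] uncovered → point at 12; [13,14] uncovered → point at 14.
Points: 2, 5, 10, 12, 14 (5 total).

5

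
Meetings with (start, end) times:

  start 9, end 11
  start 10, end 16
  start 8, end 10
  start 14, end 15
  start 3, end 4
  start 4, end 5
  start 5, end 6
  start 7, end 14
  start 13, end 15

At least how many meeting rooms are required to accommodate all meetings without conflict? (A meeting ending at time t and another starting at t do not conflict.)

Count concurrent intervals with a sweep; the peak is the room count.
starts: [3, 4, 5, 7, 8, 9, 10, 13, 14]
ends:   [4, 5, 6, 10, 11, 14, 15, 15, 16]
s3→1 e4→0 s4→1 e5→0 s5→1 e6→0 s7→1 s8→2 s9→3  — peak 3.

3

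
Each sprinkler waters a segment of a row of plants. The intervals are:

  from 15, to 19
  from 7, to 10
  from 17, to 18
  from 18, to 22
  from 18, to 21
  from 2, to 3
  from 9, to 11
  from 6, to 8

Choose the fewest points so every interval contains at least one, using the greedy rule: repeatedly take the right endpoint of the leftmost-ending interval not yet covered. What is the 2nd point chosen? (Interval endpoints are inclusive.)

8

Sort by right endpoint; whenever an interval is uncovered, place a point at its right end.
Sorted: [2,3] [6,8] [7,10] [9,11] [17,18] [15,19] [18,21] [18,22]
{[2,3]} hit by 3; {[6,8],[7,10]} hit by 8; {[9,11]} hit by 11; {[17,18],[15,19],[18,21],[18,22]} hit by 18.
Points: 3, 8, 11, 18 (4 total).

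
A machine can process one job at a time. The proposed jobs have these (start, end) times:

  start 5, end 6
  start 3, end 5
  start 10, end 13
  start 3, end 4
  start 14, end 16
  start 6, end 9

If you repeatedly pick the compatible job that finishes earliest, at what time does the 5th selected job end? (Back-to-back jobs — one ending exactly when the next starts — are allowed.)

By end time: (3,4), (3,5), (5,6), (6,9), (10,13), (14,16).
Pick (3,4); next start ≥ 4 → (5,6); next start ≥ 6 → (6,9); next start ≥ 9 → (10,13); next start ≥ 13 → (14,16).
Selected: (3,4) (5,6) (6,9) (10,13) (14,16)

16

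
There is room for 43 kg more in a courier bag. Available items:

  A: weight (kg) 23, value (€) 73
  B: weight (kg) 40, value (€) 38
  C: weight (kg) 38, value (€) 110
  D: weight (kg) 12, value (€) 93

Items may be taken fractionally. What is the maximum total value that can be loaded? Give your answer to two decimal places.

189.16

Order: D (93/12=7.75) > A (73/23=3.17) > C (110/38=2.89) > B (38/40=0.95)
Fill: take D (12 @ 93) → take A (23 @ 73) → take 8/38 of C → 23.16; 43/43 used.
Total value = 189.16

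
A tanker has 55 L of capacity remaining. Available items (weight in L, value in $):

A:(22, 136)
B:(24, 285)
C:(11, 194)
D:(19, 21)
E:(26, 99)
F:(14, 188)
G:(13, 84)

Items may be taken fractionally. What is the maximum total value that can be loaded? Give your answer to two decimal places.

705.77

Ratios (sorted): C 17.64, F 13.43, B 11.88, G 6.46, A 6.18, E 3.81, D 1.11
take C (11 @ 194); take F (14 @ 188); take B (24 @ 285); take 6/13 of G → 38.77. Capacity used 55/55.
Total value = 705.77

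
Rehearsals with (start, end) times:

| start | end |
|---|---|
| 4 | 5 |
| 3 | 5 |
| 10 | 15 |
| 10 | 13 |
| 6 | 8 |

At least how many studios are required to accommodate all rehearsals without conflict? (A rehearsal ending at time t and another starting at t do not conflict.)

2

Count concurrent intervals with a sweep; the peak is the room count.
starts: [3, 4, 6, 10, 10]
ends:   [5, 5, 8, 13, 15]
s3→1 s4→2  — peak 2.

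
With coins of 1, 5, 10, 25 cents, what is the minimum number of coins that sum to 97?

Use the largest denomination that fits, subtract, and repeat.
97 − 3×25→22 − 2×10→2 − 2×1→0
Total coins = 3 + 2 + 2 = 7

7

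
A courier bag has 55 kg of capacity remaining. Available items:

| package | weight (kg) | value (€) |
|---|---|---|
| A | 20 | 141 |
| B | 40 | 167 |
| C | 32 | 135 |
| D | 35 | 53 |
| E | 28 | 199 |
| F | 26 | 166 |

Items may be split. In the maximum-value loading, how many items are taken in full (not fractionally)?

2

Sort by value per unit weight and fill in that order.
Ratios (sorted): E 7.11, A 7.05, F 6.38, C 4.22, B 4.17, D 1.51
take E (28 @ 199); take A (20 @ 141); take 7/26 of F → 44.69. Capacity used 55/55.
2 item(s) taken whole; one partial (take 7/26 of F).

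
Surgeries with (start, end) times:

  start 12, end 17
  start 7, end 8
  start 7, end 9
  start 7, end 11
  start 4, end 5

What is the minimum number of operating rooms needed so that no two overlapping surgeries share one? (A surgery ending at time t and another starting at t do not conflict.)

Count concurrent intervals with a sweep; the peak is the room count.
Events (time:±→running): 4:+→1 5:-→0 7:+→1 7:+→2 7:+→3 … peak 3.

3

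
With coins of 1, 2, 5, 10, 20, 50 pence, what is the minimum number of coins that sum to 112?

4

112 − 2×50→12 − 1×10→2 − 1×2→0
Total coins = 2 + 1 + 1 = 4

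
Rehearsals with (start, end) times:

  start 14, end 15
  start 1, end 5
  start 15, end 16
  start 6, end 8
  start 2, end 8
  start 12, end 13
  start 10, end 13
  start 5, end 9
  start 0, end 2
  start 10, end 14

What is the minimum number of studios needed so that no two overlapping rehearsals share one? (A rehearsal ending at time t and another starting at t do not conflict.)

3

The answer is the maximum number of intervals overlapping at any instant.
starts: [0, 1, 2, 5, 6, 10, 10, 12, 14, 15]
ends:   [2, 5, 8, 8, 9, 13, 13, 14, 15, 16]
s0→1 s1→2 e2→1 s2→2 e5→1 s5→2 s6→3  — peak 3.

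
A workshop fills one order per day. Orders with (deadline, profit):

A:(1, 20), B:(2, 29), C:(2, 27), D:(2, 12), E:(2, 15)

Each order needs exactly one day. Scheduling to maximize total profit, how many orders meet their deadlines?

2

By profit: B(d2,29), C(d2,27), A(d1,20), E(d2,15), D(d2,12)
B→slot 2; C→slot 1; A skipped; E skipped; D skipped.
2 of 5 scheduled.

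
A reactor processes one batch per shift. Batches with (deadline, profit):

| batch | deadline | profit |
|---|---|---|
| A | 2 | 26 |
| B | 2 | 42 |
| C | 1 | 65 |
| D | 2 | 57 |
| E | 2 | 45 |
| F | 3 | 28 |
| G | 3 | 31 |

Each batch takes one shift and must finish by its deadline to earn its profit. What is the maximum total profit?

153

By profit: C(d1,65), D(d2,57), E(d2,45), B(d2,42), G(d3,31), F(d3,28), A(d2,26)
C→slot 1; D→slot 2; E skipped; B skipped; G→slot 3; F skipped; A skipped.
Profit = 65 + 57 + 31 = 153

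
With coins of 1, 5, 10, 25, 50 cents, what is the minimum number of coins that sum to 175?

175 − 3×50→25 − 1×25→0
Total coins = 3 + 1 = 4

4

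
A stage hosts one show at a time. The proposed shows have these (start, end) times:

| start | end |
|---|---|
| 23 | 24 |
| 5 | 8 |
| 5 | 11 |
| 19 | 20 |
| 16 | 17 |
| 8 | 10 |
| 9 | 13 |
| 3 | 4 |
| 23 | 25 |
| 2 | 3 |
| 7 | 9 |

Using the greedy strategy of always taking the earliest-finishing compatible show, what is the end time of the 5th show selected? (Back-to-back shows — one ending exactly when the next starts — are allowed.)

Order by finish time; keep every interval that doesn't clash with the previous kept one.
Sorted by end: (2,3)  (3,4)  (5,8)  (7,9)  (8,10)  (5,11)  (9,13)  (16,17)  (19,20)  (23,24)  (23,25)
take (2,3); take (3,4); take (5,8); take (8,10); skip (9,13); take (16,17); take (19,20); take (23,24); skip (23,25).
Selected: (2,3) (3,4) (5,8) (8,10) (16,17) (19,20) (23,24)

17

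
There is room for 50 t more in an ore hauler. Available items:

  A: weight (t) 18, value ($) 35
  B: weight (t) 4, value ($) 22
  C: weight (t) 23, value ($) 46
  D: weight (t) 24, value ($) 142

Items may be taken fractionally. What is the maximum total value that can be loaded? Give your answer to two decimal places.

208.00

Sort by value per unit weight and fill in that order.
Ratios (sorted): D 5.92, B 5.50, C 2.00, A 1.94
take D (24 @ 142); take B (4 @ 22); take 22/23 of C → 44.00. Capacity used 50/50.
Total value = 208.00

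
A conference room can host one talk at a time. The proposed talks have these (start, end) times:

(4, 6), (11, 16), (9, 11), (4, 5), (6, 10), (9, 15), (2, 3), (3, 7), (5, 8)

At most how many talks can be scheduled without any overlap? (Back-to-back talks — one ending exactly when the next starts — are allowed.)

5

Greedy by earliest finish: after sorting by end time, pick each interval compatible with the last pick.
Sorted by end: (2,3)  (4,5)  (4,6)  (3,7)  (5,8)  (6,10)  (9,11)  (9,15)  (11,16)
take (2,3); take (4,5); skip (4,6); take (5,8); take (9,11); skip (9,15); take (11,16).
Selected 5 talks.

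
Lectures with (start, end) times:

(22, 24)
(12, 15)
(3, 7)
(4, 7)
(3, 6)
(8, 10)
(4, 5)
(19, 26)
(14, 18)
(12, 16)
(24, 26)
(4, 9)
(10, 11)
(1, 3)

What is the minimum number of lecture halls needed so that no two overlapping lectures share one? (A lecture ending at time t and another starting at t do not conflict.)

starts: [1, 3, 3, 4, 4, 4, 8, 10, 12, 12, 14, 19, 22, 24]
ends:   [3, 5, 6, 7, 7, 9, 10, 11, 15, 16, 18, 24, 26, 26]
s1→1 e3→0 s3→1 s3→2 s4→3 s4→4 s4→5  — peak 5.

5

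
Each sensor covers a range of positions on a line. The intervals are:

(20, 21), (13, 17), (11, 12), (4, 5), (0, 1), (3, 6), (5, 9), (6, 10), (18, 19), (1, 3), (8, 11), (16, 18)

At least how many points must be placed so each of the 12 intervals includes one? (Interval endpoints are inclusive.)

7

By right end: [0,1]  [1,3]  [4,5]  [3,6]  [5,9]  [6,10]  [8,11]  [11,12]  [13,17]  [16,18]  [18,19]  [20,21]
[0,1] uncovered → point at 1; [4,5] uncovered → point at 5; [6,10] uncovered → point at 10; [11,12] uncovered → point at 12; [13,17] uncovered → point at 17; [18,19] uncovered → point at 19; [20,21] uncovered → point at 21.
Points: 1, 5, 10, 12, 17, 19, 21 (7 total).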